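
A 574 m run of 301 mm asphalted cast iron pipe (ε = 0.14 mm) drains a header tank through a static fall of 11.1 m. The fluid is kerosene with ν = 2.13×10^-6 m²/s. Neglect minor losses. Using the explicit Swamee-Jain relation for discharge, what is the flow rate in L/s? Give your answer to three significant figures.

Q ≈ 180 L/s

Swamee-Jain (Type II): Q = -0.965·√(gD⁵h_f/L)·ln[ε/(3.7D) + √(3.17ν²L/(gD³h_f))]
√(gD⁵h_f/L) = √(9.81·0.301⁵·11.1/574) = 0.02165
ε/(3.7D) = 1.26×10^-4; √(3.17ν²L/(gD³h_f)) = 5.27×10^-5
Q = -0.965·0.02165·ln(1.784×10^-4) = 0.1803 m³/s
Check: V = 2.53 m/s, Re = 3.58×10^5, f = 0.01790, h_f = 11.2 m ≈ 11.1 m ✓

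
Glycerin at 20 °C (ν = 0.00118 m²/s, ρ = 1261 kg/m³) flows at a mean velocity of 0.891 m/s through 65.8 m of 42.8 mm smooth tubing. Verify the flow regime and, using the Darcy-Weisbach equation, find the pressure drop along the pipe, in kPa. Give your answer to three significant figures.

Re = VD/ν = 0.891·0.04280/0.00118 = 32.3 → laminar (Re < 2300)
f = 64/Re = 1.980
h_f = f(L/D)V²/(2g) = 1.980·(65.8/0.04280)·0.891²/(2·9.81) = 123.2 m
Δp = ρg·h_f = 1261·9.81·123.2 = 1524 kPa

Δp ≈ 1520 kPa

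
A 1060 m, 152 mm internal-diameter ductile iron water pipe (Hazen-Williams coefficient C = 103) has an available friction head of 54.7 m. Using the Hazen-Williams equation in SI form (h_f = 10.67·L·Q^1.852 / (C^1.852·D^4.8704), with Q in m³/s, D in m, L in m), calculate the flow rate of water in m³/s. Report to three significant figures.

Rearranging: Q = [h_f·C^1.852·D^4.8704 / (10.67·L)]^(1/1.852)
Q = [54.7·103^1.852·0.152^4.8704 / (10.67·1060)]^0.540 = 0.04083 m³/s

Q ≈ 0.0408 m³/s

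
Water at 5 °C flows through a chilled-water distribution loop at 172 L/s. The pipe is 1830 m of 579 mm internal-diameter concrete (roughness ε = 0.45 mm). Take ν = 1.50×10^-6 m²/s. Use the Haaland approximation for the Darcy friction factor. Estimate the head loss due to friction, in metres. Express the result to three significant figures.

h_f ≈ 1.35 m

V = 4Q/(πD²) = 4·0.172/(π·0.579²) = 0.6533 m/s
Re = VD/ν = 0.6533·0.579/1.50×10^-6 = 2.52×10^5 → turbulent
ε/D = 0.45/579 = 7.77×10^-4
Haaland: f = 0.01970
h_f = f(L/D)V²/(2g) = 0.01970·(1830/0.579)·0.6533²/(2·9.81) = 1.354 m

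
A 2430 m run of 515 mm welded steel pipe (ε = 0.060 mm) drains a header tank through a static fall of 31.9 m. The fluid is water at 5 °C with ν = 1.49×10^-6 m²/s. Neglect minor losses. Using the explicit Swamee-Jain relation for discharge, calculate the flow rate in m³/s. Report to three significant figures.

Q ≈ 0.651 m³/s

Swamee-Jain (Type II): Q = -0.965·√(gD⁵h_f/L)·ln[ε/(3.7D) + √(3.17ν²L/(gD³h_f))]
√(gD⁵h_f/L) = √(9.81·0.515⁵·31.9/2430) = 0.06830
ε/(3.7D) = 3.15×10^-5; √(3.17ν²L/(gD³h_f)) = 2.00×10^-5
Q = -0.965·0.06830·ln(5.149×10^-5) = 0.6508 m³/s
Check: V = 3.12 m/s, Re = 1.08×10^6, f = 0.01366, h_f = 32.1 m ≈ 31.9 m ✓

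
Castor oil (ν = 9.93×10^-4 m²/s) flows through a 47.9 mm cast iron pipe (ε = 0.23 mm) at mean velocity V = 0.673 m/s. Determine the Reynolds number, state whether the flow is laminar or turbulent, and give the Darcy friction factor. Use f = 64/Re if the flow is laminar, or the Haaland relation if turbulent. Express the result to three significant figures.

Re = VD/ν = 0.6730·0.0479/9.93×10^-4 = 32.5
Re < 2300 → laminar → f = 64/Re = 1.971

Re ≈ 32.5; laminar; f = 64/Re ≈ 1.97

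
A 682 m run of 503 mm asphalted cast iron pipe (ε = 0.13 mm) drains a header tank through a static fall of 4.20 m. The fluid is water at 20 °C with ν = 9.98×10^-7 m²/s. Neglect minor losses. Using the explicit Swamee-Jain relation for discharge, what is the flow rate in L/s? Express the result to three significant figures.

Q ≈ 396 L/s

Swamee-Jain (Type II): Q = -0.965·√(gD⁵h_f/L)·ln[ε/(3.7D) + √(3.17ν²L/(gD³h_f))]
√(gD⁵h_f/L) = √(9.81·0.503⁵·4.20/682) = 0.04410
ε/(3.7D) = 6.99×10^-5; √(3.17ν²L/(gD³h_f)) = 2.03×10^-5
Q = -0.965·0.04410·ln(9.012×10^-5) = 0.3964 m³/s
Check: V = 2.00 m/s, Re = 1.01×10^6, f = 0.01537, h_f = 4.23 m ≈ 4.20 m ✓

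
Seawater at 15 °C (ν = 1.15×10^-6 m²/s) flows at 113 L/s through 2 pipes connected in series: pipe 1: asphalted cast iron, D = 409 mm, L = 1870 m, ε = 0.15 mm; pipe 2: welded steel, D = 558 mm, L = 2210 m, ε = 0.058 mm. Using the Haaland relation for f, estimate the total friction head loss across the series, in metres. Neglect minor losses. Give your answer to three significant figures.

Pipe 1: V = 0.8601 m/s, Re = 3.06×10^5, ε/D = 3.67×10^-4, f = 0.01723, h_1 = f(L/D)V²/2g = 2.970 m
Pipe 2: V = 0.4621 m/s, Re = 2.24×10^5, ε/D = 1.04×10^-4, f = 0.01593, h_2 = f(L/D)V²/2g = 0.6866 m
Series → Q common, losses add: H = Σh = 3.656 m

H ≈ 3.66 m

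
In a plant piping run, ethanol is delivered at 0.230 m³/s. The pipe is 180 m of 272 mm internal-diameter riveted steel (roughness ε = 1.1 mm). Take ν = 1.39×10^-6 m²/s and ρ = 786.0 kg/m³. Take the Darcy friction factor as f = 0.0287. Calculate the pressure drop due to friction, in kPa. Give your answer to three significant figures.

V = 4Q/(πD²) = 4·0.230/(π·0.272²) = 3.958 m/s
h_f = f(L/D)V²/(2g) = 0.02870·(180/0.272)·3.958²/(2·9.81) = 15.17 m
Δp = ρg·h_f = 786.0·9.81·15.17 = 116.9 kPa

Δp ≈ 117 kPa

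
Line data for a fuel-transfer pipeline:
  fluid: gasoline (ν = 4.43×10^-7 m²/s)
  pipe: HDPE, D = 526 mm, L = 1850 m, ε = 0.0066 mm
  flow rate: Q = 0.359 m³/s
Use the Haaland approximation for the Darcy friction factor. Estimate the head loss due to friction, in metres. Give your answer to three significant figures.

V = 4Q/(πD²) = 4·0.359/(π·0.526²) = 1.652 m/s
Re = VD/ν = 1.652·0.526/4.43×10^-7 = 1.96×10^6 → turbulent
ε/D = 0.0066/526 = 1.25×10^-5
Haaland: f = 0.01074
h_f = f(L/D)V²/(2g) = 0.01074·(1850/0.526)·1.652²/(2·9.81) = 5.256 m

h_f ≈ 5.26 m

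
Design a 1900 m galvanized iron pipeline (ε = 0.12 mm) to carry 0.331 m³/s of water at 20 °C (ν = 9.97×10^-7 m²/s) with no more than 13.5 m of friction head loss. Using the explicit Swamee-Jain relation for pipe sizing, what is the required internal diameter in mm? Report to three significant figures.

Swamee-Jain (Type III): D = 0.66·[ε^1.25·(LQ²/(gh_f))^4.75 + ν·Q^9.4·(L/(gh_f))^5.2]^0.04
LQ²/(gh_f) = 1.572; L/(gh_f) = 14.35
Term 1 = ε^1.25·(…)^4.75 = 1.08×10^-4; Term 2 = ν·Q^9.4·(…)^5.2 = 3.16×10^-5
D = 0.66·(1.08×10^-4 + 3.16×10^-5)^0.04 = 0.4627 m = 463 mm
Check: V = 1.97 m/s, Re = 9.14×10^5, f = 0.01545, h_f = 12.5 m ≈ 13.5 m ✓

D ≈ 463 mm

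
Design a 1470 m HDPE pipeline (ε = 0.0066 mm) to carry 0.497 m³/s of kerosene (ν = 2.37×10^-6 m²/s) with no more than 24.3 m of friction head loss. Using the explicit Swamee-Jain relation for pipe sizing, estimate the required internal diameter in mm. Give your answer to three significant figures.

Swamee-Jain (Type III): D = 0.66·[ε^1.25·(LQ²/(gh_f))^4.75 + ν·Q^9.4·(L/(gh_f))^5.2]^0.04
LQ²/(gh_f) = 1.523; L/(gh_f) = 6.167
Term 1 = ε^1.25·(…)^4.75 = 2.47×10^-6; Term 2 = ν·Q^9.4·(…)^5.2 = 4.25×10^-5
D = 0.66·(2.47×10^-6 + 4.25×10^-5)^0.04 = 0.4423 m = 442 mm
Check: V = 3.24 m/s, Re = 6.04×10^5, f = 0.01293, h_f = 22.9 m ≈ 24.3 m ✓

D ≈ 442 mm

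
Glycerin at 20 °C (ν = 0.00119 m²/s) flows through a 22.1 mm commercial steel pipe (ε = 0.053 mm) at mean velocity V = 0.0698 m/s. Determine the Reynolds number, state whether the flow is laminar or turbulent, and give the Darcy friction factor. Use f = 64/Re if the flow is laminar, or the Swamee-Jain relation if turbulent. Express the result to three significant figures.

Re ≈ 1.30; laminar; f = 64/Re ≈ 49.4

Re = VD/ν = 0.06980·0.0221/0.00119 = 1.30
Re < 2300 → laminar → f = 64/Re = 49.37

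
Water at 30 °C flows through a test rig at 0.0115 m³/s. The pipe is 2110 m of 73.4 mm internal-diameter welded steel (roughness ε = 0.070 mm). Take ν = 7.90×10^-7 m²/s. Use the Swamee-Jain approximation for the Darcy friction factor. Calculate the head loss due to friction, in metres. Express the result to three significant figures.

h_f ≈ 224 m

V = 4Q/(πD²) = 4·0.0115/(π·0.0734²) = 2.718 m/s
Re = VD/ν = 2.718·0.0734/7.90×10^-7 = 2.53×10^5 → turbulent
ε/D = 0.070/73.4 = 9.54×10^-4
Swamee-Jain: f = 0.02073
h_f = f(L/D)V²/(2g) = 0.02073·(2110/0.0734)·2.718²/(2·9.81) = 224.3 m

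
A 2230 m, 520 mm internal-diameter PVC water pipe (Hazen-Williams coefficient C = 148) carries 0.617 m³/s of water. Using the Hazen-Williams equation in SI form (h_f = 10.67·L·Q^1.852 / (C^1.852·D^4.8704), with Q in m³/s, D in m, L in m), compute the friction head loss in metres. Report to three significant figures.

h_f = 10.67·2230·0.617^1.852 / (148^1.852·0.520^4.8704) = 22.49 m

h_f ≈ 22.5 m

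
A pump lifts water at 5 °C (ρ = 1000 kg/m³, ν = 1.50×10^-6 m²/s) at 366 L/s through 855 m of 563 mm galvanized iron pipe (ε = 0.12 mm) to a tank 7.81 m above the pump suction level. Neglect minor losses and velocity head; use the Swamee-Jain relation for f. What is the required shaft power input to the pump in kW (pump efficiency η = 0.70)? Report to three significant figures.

V = 4Q/(πD²) = 1.470 m/s; Re = 5.52×10^5; ε/D = 2.13×10^-4; f = 0.01551
h_f = f(L/D)V²/2g = 2.595 m
Total head H = z + h_f = 7.81 + 2.595 = 10.40 m
P_hyd = ρgQH = 1000·9.81·0.366·10.40 = 37.36 kW
P_shaft = P_hyd/η = 37.36/0.70 = 53.37 kW

P_shaft ≈ 53.4 kW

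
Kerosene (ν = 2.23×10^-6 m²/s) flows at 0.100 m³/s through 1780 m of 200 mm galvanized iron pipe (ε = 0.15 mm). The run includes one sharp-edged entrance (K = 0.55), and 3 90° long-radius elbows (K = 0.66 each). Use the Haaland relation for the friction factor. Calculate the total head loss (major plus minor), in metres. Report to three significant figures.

H_L ≈ 90.7 m

V = 4Q/(πD²) = 3.183 m/s; V²/2g = 0.5164 m
Re = 2.85×10^5, ε/D = 7.50×10^-4 → f = 0.01944 (Haaland)
Major: h_f = f(L/D)·V²/2g = 0.01944·8900·0.5164 = 89.37 m
Minor: ΣK = 2.53; h_m = ΣK·V²/2g = 1.307 m
Total H_L = 89.37 + 1.307 = 90.67 m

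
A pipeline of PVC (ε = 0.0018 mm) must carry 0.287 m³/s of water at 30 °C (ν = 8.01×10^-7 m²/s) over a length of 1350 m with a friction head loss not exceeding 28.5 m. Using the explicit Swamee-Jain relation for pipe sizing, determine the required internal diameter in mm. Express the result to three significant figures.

D ≈ 327 mm

Swamee-Jain (Type III): D = 0.66·[ε^1.25·(LQ²/(gh_f))^4.75 + ν·Q^9.4·(L/(gh_f))^5.2]^0.04
LQ²/(gh_f) = 0.3977; L/(gh_f) = 4.829
Term 1 = ε^1.25·(…)^4.75 = 8.26×10^-10; Term 2 = ν·Q^9.4·(…)^5.2 = 2.31×10^-8
D = 0.66·(8.26×10^-10 + 2.31×10^-8)^0.04 = 0.3271 m = 327 mm
Check: V = 3.42 m/s, Re = 1.39×10^6, f = 0.01115, h_f = 27.4 m ≈ 28.5 m ✓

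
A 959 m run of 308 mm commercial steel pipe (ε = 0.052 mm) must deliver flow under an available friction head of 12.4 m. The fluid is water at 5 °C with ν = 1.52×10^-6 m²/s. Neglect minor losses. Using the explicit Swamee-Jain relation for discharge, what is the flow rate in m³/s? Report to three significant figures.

Q ≈ 0.169 m³/s

Swamee-Jain (Type II): Q = -0.965·√(gD⁵h_f/L)·ln[ε/(3.7D) + √(3.17ν²L/(gD³h_f))]
√(gD⁵h_f/L) = √(9.81·0.308⁵·12.4/959) = 0.01875
ε/(3.7D) = 4.56×10^-5; √(3.17ν²L/(gD³h_f)) = 4.45×10^-5
Q = -0.965·0.01875·ln(9.008×10^-5) = 0.1685 m³/s
Check: V = 2.26 m/s, Re = 4.58×10^5, f = 0.01534, h_f = 12.5 m ≈ 12.4 m ✓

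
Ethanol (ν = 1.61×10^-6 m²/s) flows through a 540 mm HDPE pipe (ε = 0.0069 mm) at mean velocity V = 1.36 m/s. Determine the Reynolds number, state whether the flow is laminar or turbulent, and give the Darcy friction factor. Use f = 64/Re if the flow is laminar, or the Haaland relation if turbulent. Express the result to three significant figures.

Re ≈ 4.56×10^5; turbulent; f ≈ 0.0134

Re = VD/ν = 1.360·0.540/1.61×10^-6 = 4.56×10^5
Re > 4000 → turbulent; ε/D = 1.28×10^-5
Haaland: f = 0.01342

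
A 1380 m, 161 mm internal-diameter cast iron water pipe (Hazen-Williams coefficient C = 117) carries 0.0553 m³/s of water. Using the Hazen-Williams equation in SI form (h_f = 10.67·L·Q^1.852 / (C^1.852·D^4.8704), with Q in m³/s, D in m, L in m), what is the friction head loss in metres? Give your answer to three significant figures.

h_f = 10.67·1380·0.0553^1.852 / (117^1.852·0.161^4.8704) = 74.54 m

h_f ≈ 74.5 m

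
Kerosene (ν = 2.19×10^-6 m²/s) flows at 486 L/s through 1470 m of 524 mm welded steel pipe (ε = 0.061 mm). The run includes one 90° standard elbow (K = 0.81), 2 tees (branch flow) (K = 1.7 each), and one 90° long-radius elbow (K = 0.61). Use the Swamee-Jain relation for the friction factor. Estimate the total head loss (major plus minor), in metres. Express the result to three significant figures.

V = 4Q/(πD²) = 2.254 m/s; V²/2g = 0.2589 m
Re = 5.39×10^5, ε/D = 1.16×10^-4 → f = 0.01454 (Swamee-Jain)
Major: h_f = f(L/D)·V²/2g = 0.01454·2805·0.2589 = 10.56 m
Minor: ΣK = 4.82; h_m = ΣK·V²/2g = 1.248 m
Total H_L = 10.56 + 1.248 = 11.80 m

H_L ≈ 11.8 m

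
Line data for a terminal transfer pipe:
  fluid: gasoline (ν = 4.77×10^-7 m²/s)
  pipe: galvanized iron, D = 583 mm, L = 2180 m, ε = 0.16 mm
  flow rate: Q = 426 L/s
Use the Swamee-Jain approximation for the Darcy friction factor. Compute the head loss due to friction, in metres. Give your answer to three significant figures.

V = 4Q/(πD²) = 4·0.426/(π·0.583²) = 1.596 m/s
Re = VD/ν = 1.596·0.583/4.77×10^-7 = 1.95×10^6 → turbulent
ε/D = 0.16/583 = 2.74×10^-4
Swamee-Jain: f = 0.01515
h_f = f(L/D)V²/(2g) = 0.01515·(2180/0.583)·1.596²/(2·9.81) = 7.354 m

h_f ≈ 7.35 m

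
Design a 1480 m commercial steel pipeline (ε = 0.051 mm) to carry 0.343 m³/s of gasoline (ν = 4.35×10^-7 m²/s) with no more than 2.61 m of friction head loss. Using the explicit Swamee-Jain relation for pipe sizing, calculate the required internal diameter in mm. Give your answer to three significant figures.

Swamee-Jain (Type III): D = 0.66·[ε^1.25·(LQ²/(gh_f))^4.75 + ν·Q^9.4·(L/(gh_f))^5.2]^0.04
LQ²/(gh_f) = 6.800; L/(gh_f) = 57.80
Term 1 = ε^1.25·(…)^4.75 = 0.0388; Term 2 = ν·Q^9.4·(…)^5.2 = 0.0271
D = 0.66·(0.0388 + 0.0271)^0.04 = 0.5920 m = 592 mm
Check: V = 1.25 m/s, Re = 1.70×10^6, f = 0.01276, h_f = 2.53 m ≈ 2.61 m ✓

D ≈ 592 mm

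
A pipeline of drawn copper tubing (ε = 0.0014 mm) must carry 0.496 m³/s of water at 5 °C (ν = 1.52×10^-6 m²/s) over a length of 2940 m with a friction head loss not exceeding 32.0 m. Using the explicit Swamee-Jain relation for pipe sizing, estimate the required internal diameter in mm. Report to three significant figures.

Swamee-Jain (Type III): D = 0.66·[ε^1.25·(LQ²/(gh_f))^4.75 + ν·Q^9.4·(L/(gh_f))^5.2]^0.04
LQ²/(gh_f) = 2.304; L/(gh_f) = 9.365
Term 1 = ε^1.25·(…)^4.75 = 2.54×10^-6; Term 2 = ν·Q^9.4·(…)^5.2 = 2.35×10^-4
D = 0.66·(2.54×10^-6 + 2.35×10^-4)^0.04 = 0.4727 m = 473 mm
Check: V = 2.83 m/s, Re = 8.79×10^5, f = 0.01193, h_f = 30.2 m ≈ 32.0 m ✓

D ≈ 473 mm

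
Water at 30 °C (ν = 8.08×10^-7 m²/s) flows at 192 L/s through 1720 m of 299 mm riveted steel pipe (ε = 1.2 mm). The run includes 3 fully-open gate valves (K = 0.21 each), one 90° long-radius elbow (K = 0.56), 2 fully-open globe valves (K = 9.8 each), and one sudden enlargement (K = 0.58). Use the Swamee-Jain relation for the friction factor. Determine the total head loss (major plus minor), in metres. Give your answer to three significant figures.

H_L ≈ 70.9 m

V = 4Q/(πD²) = 2.734 m/s; V²/2g = 0.3811 m
Re = 1.01×10^6, ε/D = 0.00401 → f = 0.02862 (Swamee-Jain)
Major: h_f = f(L/D)·V²/2g = 0.02862·5753·0.3811 = 62.73 m
Minor: ΣK = 21.4; h_m = ΣK·V²/2g = 8.144 m
Total H_L = 62.73 + 8.144 = 70.88 m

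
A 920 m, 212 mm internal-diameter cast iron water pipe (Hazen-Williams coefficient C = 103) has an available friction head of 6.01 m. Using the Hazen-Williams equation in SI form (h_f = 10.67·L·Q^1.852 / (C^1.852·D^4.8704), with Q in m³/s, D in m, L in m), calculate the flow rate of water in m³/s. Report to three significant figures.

Rearranging: Q = [h_f·C^1.852·D^4.8704 / (10.67·L)]^(1/1.852)
Q = [6.01·103^1.852·0.212^4.8704 / (10.67·920)]^0.540 = 0.03209 m³/s

Q ≈ 0.0321 m³/s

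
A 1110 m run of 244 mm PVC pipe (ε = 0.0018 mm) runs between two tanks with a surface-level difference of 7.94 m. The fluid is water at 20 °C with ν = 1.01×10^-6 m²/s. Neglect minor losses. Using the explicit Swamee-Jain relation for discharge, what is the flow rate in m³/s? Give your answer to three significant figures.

Q ≈ 0.0733 m³/s

Swamee-Jain (Type II): Q = -0.965·√(gD⁵h_f/L)·ln[ε/(3.7D) + √(3.17ν²L/(gD³h_f))]
√(gD⁵h_f/L) = √(9.81·0.244⁵·7.94/1110) = 0.007790
ε/(3.7D) = 1.99×10^-6; √(3.17ν²L/(gD³h_f)) = 5.63×10^-5
Q = -0.965·0.007790·ln(5.832×10^-5) = 0.07329 m³/s
Check: V = 1.57 m/s, Re = 3.79×10^5, f = 0.01387, h_f = 7.90 m ≈ 7.94 m ✓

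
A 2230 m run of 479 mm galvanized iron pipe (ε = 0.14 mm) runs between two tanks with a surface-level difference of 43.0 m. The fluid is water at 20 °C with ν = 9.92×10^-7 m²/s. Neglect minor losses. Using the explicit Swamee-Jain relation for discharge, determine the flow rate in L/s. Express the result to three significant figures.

Q ≈ 620 L/s

Swamee-Jain (Type II): Q = -0.965·√(gD⁵h_f/L)·ln[ε/(3.7D) + √(3.17ν²L/(gD³h_f))]
√(gD⁵h_f/L) = √(9.81·0.479⁵·43.0/2230) = 0.06906
ε/(3.7D) = 7.90×10^-5; √(3.17ν²L/(gD³h_f)) = 1.22×10^-5
Q = -0.965·0.06906·ln(9.124×10^-5) = 0.6200 m³/s
Check: V = 3.44 m/s, Re = 1.66×10^6, f = 0.01540, h_f = 43.2 m ≈ 43.0 m ✓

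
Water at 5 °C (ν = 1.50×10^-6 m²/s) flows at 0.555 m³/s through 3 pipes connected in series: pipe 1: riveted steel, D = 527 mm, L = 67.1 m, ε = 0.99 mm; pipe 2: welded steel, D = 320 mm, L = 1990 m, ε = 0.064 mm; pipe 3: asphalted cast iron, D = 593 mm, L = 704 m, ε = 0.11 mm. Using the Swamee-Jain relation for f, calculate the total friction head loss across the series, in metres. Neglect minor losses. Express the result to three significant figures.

H ≈ 223 m

Pipe 1: V = 2.544 m/s, Re = 8.94×10^5, ε/D = 0.00188, f = 0.02333, h_1 = f(L/D)V²/2g = 0.9803 m
Pipe 2: V = 6.901 m/s, Re = 1.47×10^6, ε/D = 2.00×10^-4, f = 0.01449, h_2 = f(L/D)V²/2g = 218.7 m
Pipe 3: V = 2.010 m/s, Re = 7.94×10^5, ε/D = 1.85×10^-4, f = 0.01482, h_3 = f(L/D)V²/2g = 3.622 m
Series → Q common, losses add: H = Σh = 223.3 m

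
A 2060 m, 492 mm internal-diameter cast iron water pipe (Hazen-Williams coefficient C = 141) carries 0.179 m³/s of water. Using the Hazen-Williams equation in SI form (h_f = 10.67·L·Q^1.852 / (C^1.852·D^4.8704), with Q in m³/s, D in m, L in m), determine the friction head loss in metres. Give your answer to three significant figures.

h_f ≈ 3.01 m

h_f = 10.67·2060·0.179^1.852 / (141^1.852·0.492^4.8704) = 3.008 m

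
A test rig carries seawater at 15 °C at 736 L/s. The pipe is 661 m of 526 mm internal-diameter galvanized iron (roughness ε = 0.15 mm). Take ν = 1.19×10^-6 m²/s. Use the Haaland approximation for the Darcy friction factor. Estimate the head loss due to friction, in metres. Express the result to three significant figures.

h_f ≈ 11.2 m

V = 4Q/(πD²) = 4·0.736/(π·0.526²) = 3.387 m/s
Re = VD/ν = 3.387·0.526/1.19×10^-6 = 1.50×10^6 → turbulent
ε/D = 0.15/526 = 2.85×10^-4
Haaland: f = 0.01526
h_f = f(L/D)V²/(2g) = 0.01526·(661/0.526)·3.387²/(2·9.81) = 11.21 m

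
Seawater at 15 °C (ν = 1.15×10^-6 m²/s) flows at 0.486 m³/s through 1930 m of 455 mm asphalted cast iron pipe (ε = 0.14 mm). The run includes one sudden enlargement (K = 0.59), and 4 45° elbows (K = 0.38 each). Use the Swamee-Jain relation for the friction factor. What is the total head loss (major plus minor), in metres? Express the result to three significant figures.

H_L ≈ 31.3 m

V = 4Q/(πD²) = 2.989 m/s; V²/2g = 0.4554 m
Re = 1.18×10^6, ε/D = 3.08×10^-4 → f = 0.01572 (Swamee-Jain)
Major: h_f = f(L/D)·V²/2g = 0.01572·4242·0.4554 = 30.36 m
Minor: ΣK = 2.11; h_m = ΣK·V²/2g = 0.9608 m
Total H_L = 30.36 + 0.9608 = 31.32 m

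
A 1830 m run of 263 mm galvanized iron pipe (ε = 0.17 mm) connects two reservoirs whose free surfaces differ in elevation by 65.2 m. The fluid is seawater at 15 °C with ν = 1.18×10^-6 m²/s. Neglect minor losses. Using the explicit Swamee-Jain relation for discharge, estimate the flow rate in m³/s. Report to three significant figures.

Q ≈ 0.172 m³/s

Swamee-Jain (Type II): Q = -0.965·√(gD⁵h_f/L)·ln[ε/(3.7D) + √(3.17ν²L/(gD³h_f))]
√(gD⁵h_f/L) = √(9.81·0.263⁵·65.2/1830) = 0.02097
ε/(3.7D) = 1.75×10^-4; √(3.17ν²L/(gD³h_f)) = 2.63×10^-5
Q = -0.965·0.02097·ln(2.010×10^-4) = 0.1723 m³/s
Check: V = 3.17 m/s, Re = 7.07×10^5, f = 0.01840, h_f = 65.6 m ≈ 65.2 m ✓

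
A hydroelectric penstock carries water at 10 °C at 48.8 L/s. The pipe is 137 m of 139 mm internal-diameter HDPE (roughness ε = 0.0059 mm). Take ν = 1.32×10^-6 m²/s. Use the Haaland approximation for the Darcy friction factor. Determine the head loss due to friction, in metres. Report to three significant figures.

V = 4Q/(πD²) = 4·0.0488/(π·0.139²) = 3.216 m/s
Re = VD/ν = 3.216·0.139/1.32×10^-6 = 3.39×10^5 → turbulent
ε/D = 0.0059/139 = 4.24×10^-5
Haaland: f = 0.01442
h_f = f(L/D)V²/(2g) = 0.01442·(137/0.139)·3.216²/(2·9.81) = 7.493 m

h_f ≈ 7.49 m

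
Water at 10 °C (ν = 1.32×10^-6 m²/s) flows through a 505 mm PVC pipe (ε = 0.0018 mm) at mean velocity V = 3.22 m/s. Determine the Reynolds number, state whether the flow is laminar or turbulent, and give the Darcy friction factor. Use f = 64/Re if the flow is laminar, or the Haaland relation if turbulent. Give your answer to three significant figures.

Re = VD/ν = 3.220·0.505/1.32×10^-6 = 1.23×10^6
Re > 4000 → turbulent; ε/D = 3.56×10^-6
Haaland: f = 0.01126

Re ≈ 1.23×10^6; turbulent; f ≈ 0.0113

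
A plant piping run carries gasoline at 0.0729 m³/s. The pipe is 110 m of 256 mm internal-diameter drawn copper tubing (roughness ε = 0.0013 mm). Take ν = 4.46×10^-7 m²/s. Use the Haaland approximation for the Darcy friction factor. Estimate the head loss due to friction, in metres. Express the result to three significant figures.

V = 4Q/(πD²) = 4·0.0729/(π·0.256²) = 1.416 m/s
Re = VD/ν = 1.416·0.256/4.46×10^-7 = 8.13×10^5 → turbulent
ε/D = 0.0013/256 = 5.08×10^-6
Haaland: f = 0.01208
h_f = f(L/D)V²/(2g) = 0.01208·(110/0.256)·1.416²/(2·9.81) = 0.5305 m

h_f ≈ 0.530 m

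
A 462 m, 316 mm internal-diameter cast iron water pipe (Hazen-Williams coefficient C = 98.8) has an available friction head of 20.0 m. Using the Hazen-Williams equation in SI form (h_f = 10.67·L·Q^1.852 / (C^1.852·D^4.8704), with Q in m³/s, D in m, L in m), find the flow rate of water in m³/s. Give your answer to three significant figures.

Rearranging: Q = [h_f·C^1.852·D^4.8704 / (10.67·L)]^(1/1.852)
Q = [20.0·98.8^1.852·0.316^4.8704 / (10.67·462)]^0.540 = 0.2441 m³/s

Q ≈ 0.244 m³/s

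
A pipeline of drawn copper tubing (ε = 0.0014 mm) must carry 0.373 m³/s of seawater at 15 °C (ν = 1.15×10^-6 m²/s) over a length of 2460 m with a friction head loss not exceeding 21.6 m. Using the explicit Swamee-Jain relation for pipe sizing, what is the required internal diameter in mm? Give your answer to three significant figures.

D ≈ 439 mm

Swamee-Jain (Type III): D = 0.66·[ε^1.25·(LQ²/(gh_f))^4.75 + ν·Q^9.4·(L/(gh_f))^5.2]^0.04
LQ²/(gh_f) = 1.615; L/(gh_f) = 11.61
Term 1 = ε^1.25·(…)^4.75 = 4.70×10^-7; Term 2 = ν·Q^9.4·(…)^5.2 = 3.73×10^-5
D = 0.66·(4.70×10^-7 + 3.73×10^-5)^0.04 = 0.4392 m = 439 mm
Check: V = 2.46 m/s, Re = 9.40×10^5, f = 0.01181, h_f = 20.4 m ≈ 21.6 m ✓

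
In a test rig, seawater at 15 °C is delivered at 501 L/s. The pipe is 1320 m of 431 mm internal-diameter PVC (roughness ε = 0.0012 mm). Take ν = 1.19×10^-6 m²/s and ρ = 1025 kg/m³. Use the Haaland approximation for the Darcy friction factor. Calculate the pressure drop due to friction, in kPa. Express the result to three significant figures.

Δp ≈ 208 kPa

V = 4Q/(πD²) = 4·0.501/(π·0.431²) = 3.434 m/s
Re = VD/ν = 3.434·0.431/1.19×10^-6 = 1.24×10^6 → turbulent
ε/D = 0.0012/431 = 2.78×10^-6
Haaland: f = 0.01123
h_f = f(L/D)V²/(2g) = 0.01123·(1320/0.431)·3.434²/(2·9.81) = 20.66 m
Δp = ρg·h_f = 1025·9.81·20.66 = 207.8 kPa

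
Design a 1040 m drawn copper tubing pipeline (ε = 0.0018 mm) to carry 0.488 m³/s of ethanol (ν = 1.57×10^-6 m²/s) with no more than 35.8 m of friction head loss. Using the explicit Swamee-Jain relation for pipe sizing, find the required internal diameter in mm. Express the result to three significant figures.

Swamee-Jain (Type III): D = 0.66·[ε^1.25·(LQ²/(gh_f))^4.75 + ν·Q^9.4·(L/(gh_f))^5.2]^0.04
LQ²/(gh_f) = 0.7052; L/(gh_f) = 2.961
Term 1 = ε^1.25·(…)^4.75 = 1.25×10^-8; Term 2 = ν·Q^9.4·(…)^5.2 = 5.23×10^-7
D = 0.66·(1.25×10^-8 + 5.23×10^-7)^0.04 = 0.3704 m = 370 mm
Check: V = 4.53 m/s, Re = 1.07×10^6, f = 0.01161, h_f = 34.1 m ≈ 35.8 m ✓

D ≈ 370 mm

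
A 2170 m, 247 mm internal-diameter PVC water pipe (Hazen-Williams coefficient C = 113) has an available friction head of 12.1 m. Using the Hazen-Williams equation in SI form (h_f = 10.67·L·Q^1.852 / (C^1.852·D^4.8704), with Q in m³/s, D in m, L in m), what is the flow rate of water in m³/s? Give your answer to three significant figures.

Q ≈ 0.0483 m³/s

Rearranging: Q = [h_f·C^1.852·D^4.8704 / (10.67·L)]^(1/1.852)
Q = [12.1·113^1.852·0.247^4.8704 / (10.67·2170)]^0.540 = 0.04830 m³/s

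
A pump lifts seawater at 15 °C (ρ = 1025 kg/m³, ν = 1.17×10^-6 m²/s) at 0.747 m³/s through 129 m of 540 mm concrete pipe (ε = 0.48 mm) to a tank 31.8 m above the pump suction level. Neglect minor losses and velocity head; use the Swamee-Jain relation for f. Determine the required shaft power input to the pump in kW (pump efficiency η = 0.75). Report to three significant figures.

P_shaft ≈ 344 kW

V = 4Q/(πD²) = 3.262 m/s; Re = 1.51×10^6; ε/D = 8.89×10^-4; f = 0.01938
h_f = f(L/D)V²/2g = 2.510 m
Total head H = z + h_f = 31.8 + 2.510 = 34.31 m
P_hyd = ρgQH = 1025·9.81·0.747·34.31 = 257.7 kW
P_shaft = P_hyd/η = 257.7/0.75 = 343.6 kW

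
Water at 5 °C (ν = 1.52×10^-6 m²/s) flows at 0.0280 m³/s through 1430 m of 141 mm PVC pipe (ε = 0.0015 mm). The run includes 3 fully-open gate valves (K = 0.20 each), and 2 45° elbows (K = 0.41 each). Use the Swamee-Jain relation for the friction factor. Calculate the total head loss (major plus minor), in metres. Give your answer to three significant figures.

V = 4Q/(πD²) = 1.793 m/s; V²/2g = 0.1639 m
Re = 1.66×10^5, ε/D = 1.06×10^-5 → f = 0.01619 (Swamee-Jain)
Major: h_f = f(L/D)·V²/2g = 0.01619·10142·0.1639 = 26.92 m
Minor: ΣK = 1.42; h_m = ΣK·V²/2g = 0.2327 m
Total H_L = 26.92 + 0.2327 = 27.15 m

H_L ≈ 27.1 m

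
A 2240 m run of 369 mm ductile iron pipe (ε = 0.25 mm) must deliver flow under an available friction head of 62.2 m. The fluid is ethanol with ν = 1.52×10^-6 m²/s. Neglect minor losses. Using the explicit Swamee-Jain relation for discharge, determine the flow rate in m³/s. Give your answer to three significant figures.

Swamee-Jain (Type II): Q = -0.965·√(gD⁵h_f/L)·ln[ε/(3.7D) + √(3.17ν²L/(gD³h_f))]
√(gD⁵h_f/L) = √(9.81·0.369⁵·62.2/2240) = 0.04317
ε/(3.7D) = 1.83×10^-4; √(3.17ν²L/(gD³h_f)) = 2.31×10^-5
Q = -0.965·0.04317·ln(2.062×10^-4) = 0.3535 m³/s
Check: V = 3.31 m/s, Re = 8.03×10^5, f = 0.01850, h_f = 62.6 m ≈ 62.2 m ✓

Q ≈ 0.354 m³/s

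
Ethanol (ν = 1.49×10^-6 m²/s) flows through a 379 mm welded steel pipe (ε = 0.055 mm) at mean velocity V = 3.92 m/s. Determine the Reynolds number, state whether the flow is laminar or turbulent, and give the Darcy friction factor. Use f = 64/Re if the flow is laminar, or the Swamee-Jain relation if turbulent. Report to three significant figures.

Re = VD/ν = 3.920·0.379/1.49×10^-6 = 9.97×10^5
Re > 4000 → turbulent; ε/D = 1.45×10^-4
Swamee-Jain: f = 0.01413

Re ≈ 9.97×10^5; turbulent; f ≈ 0.0141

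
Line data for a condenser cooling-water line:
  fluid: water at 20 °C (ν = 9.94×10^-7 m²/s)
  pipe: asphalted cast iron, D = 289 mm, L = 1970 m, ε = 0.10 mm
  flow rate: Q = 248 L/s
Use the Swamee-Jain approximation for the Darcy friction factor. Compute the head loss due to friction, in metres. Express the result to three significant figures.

V = 4Q/(πD²) = 4·0.248/(π·0.289²) = 3.781 m/s
Re = VD/ν = 3.781·0.289/9.94×10^-7 = 1.10×10^6 → turbulent
ε/D = 0.10/289 = 3.46×10^-4
Swamee-Jain: f = 0.01609
h_f = f(L/D)V²/(2g) = 0.01609·(1970/0.289)·3.781²/(2·9.81) = 79.93 m

h_f ≈ 79.9 m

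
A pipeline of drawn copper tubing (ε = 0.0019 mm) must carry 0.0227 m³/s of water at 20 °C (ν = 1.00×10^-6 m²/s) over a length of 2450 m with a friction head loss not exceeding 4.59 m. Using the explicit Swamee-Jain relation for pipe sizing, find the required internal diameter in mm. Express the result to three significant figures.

D ≈ 210 mm

Swamee-Jain (Type III): D = 0.66·[ε^1.25·(LQ²/(gh_f))^4.75 + ν·Q^9.4·(L/(gh_f))^5.2]^0.04
LQ²/(gh_f) = 0.02804; L/(gh_f) = 54.41
Term 1 = ε^1.25·(…)^4.75 = 2.99×10^-15; Term 2 = ν·Q^9.4·(…)^5.2 = 3.73×10^-13
D = 0.66·(2.99×10^-15 + 3.73×10^-13)^0.04 = 0.2102 m = 210 mm
Check: V = 0.654 m/s, Re = 1.38×10^5, f = 0.01680, h_f = 4.27 m ≈ 4.59 m ✓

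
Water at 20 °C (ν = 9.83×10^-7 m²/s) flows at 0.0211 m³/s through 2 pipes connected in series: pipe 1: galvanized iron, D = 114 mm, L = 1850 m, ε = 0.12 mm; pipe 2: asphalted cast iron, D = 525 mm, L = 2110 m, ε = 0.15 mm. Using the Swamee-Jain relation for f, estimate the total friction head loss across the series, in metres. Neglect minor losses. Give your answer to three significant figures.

Pipe 1: V = 2.067 m/s, Re = 2.40×10^5, ε/D = 0.00105, f = 0.02119, h_1 = f(L/D)V²/2g = 74.88 m
Pipe 2: V = 0.09747 m/s, Re = 5.21×10^4, ε/D = 2.86×10^-4, f = 0.02171, h_2 = f(L/D)V²/2g = 0.04224 m
Series → Q common, losses add: H = Σh = 74.92 m

H ≈ 74.9 m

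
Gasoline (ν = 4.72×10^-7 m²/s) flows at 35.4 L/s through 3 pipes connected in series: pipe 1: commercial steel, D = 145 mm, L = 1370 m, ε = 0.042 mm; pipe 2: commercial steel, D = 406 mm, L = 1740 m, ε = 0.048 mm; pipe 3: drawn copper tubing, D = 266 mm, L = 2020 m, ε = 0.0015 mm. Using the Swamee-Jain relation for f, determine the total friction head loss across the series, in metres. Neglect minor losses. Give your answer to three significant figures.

H ≈ 37.9 m

Pipe 1: V = 2.144 m/s, Re = 6.59×10^5, ε/D = 2.90×10^-4, f = 0.01600, h_1 = f(L/D)V²/2g = 35.42 m
Pipe 2: V = 0.2734 m/s, Re = 2.35×10^5, ε/D = 1.18×10^-4, f = 0.01614, h_2 = f(L/D)V²/2g = 0.2636 m
Pipe 3: V = 0.6370 m/s, Re = 3.59×10^5, ε/D = 5.64×10^-6, f = 0.01398, h_3 = f(L/D)V²/2g = 2.195 m
Series → Q common, losses add: H = Σh = 37.88 m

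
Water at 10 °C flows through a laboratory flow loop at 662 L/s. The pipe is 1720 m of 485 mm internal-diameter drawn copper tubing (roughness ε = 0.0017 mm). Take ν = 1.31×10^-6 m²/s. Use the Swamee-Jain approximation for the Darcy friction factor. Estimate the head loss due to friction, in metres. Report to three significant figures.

V = 4Q/(πD²) = 4·0.662/(π·0.485²) = 3.583 m/s
Re = VD/ν = 3.583·0.485/1.31×10^-6 = 1.33×10^6 → turbulent
ε/D = 0.0017/485 = 3.51×10^-6
Swamee-Jain: f = 0.01118
h_f = f(L/D)V²/(2g) = 0.01118·(1720/0.485)·3.583²/(2·9.81) = 25.95 m

h_f ≈ 25.9 m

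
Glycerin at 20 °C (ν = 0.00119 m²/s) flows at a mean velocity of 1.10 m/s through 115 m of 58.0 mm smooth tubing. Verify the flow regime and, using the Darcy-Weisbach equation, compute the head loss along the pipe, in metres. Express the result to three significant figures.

Re = VD/ν = 1.10·0.05800/0.00119 = 53.6 → laminar (Re < 2300)
f = 64/Re = 1.194
h_f = f(L/D)V²/(2g) = 1.194·(115/0.05800)·1.10²/(2·9.81) = 146.0 m

h_f ≈ 146 m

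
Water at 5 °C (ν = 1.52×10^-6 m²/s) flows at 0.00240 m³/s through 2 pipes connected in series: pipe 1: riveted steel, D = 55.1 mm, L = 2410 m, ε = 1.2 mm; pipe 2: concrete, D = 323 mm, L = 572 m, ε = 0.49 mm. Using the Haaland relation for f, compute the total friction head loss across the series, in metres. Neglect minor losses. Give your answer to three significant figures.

H ≈ 116 m

Pipe 1: V = 1.007 m/s, Re = 3.65×10^4, ε/D = 0.0218, f = 0.05135, h_1 = f(L/D)V²/2g = 116.0 m
Pipe 2: V = 0.02929 m/s, Re = 6220, ε/D = 0.00152, f = 0.03690, h_2 = f(L/D)V²/2g = 0.002858 m
Series → Q common, losses add: H = Σh = 116.0 m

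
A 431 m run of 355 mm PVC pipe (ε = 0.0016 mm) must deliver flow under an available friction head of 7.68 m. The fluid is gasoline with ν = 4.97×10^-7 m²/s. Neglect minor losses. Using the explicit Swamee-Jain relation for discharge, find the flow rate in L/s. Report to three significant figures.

Q ≈ 345 L/s

Swamee-Jain (Type II): Q = -0.965·√(gD⁵h_f/L)·ln[ε/(3.7D) + √(3.17ν²L/(gD³h_f))]
√(gD⁵h_f/L) = √(9.81·0.355⁵·7.68/431) = 0.03139
ε/(3.7D) = 1.22×10^-6; √(3.17ν²L/(gD³h_f)) = 1.00×10^-5
Q = -0.965·0.03139·ln(1.122×10^-5) = 0.3453 m³/s
Check: V = 3.49 m/s, Re = 2.49×10^6, f = 0.01021, h_f = 7.69 m ≈ 7.68 m ✓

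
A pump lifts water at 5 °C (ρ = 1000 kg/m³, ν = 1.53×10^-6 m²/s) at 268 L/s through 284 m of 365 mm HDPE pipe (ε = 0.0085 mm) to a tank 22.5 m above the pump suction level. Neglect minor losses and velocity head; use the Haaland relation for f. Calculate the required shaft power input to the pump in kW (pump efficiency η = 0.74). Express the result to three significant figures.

V = 4Q/(πD²) = 2.561 m/s; Re = 6.11×10^5; ε/D = 2.33×10^-5; f = 0.01292
h_f = f(L/D)V²/2g = 3.362 m
Total head H = z + h_f = 22.5 + 3.362 = 25.86 m
P_hyd = ρgQH = 1000·9.81·0.268·25.86 = 67.99 kW
P_shaft = P_hyd/η = 67.99/0.74 = 91.88 kW

P_shaft ≈ 91.9 kW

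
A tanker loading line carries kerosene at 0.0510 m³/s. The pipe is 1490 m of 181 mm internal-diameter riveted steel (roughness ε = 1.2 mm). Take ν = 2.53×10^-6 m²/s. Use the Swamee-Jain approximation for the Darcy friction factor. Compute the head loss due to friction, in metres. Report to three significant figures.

V = 4Q/(πD²) = 4·0.0510/(π·0.181²) = 1.982 m/s
Re = VD/ν = 1.982·0.181/2.53×10^-6 = 1.42×10^5 → turbulent
ε/D = 1.2/181 = 0.00663
Swamee-Jain: f = 0.03390
h_f = f(L/D)V²/(2g) = 0.03390·(1490/0.181)·1.982²/(2·9.81) = 55.88 m

h_f ≈ 55.9 m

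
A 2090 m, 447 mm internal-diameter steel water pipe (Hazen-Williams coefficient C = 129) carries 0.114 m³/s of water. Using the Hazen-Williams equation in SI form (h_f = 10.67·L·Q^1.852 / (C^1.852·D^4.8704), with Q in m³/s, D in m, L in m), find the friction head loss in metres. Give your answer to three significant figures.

h_f ≈ 2.49 m

h_f = 10.67·2090·0.114^1.852 / (129^1.852·0.447^4.8704) = 2.489 m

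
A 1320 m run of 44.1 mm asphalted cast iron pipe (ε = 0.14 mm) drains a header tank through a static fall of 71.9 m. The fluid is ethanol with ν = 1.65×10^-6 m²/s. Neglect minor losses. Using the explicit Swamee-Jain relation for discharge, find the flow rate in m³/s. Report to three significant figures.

Q ≈ 0.00192 m³/s

Swamee-Jain (Type II): Q = -0.965·√(gD⁵h_f/L)·ln[ε/(3.7D) + √(3.17ν²L/(gD³h_f))]
√(gD⁵h_f/L) = √(9.81·0.0441⁵·71.9/1320) = 2.985×10^-4
ε/(3.7D) = 8.58×10^-4; √(3.17ν²L/(gD³h_f)) = 4.34×10^-4
Q = -0.965·2.985×10^-4·ln(0.001292) = 0.001916 m³/s
Check: V = 1.25 m/s, Re = 3.35×10^4, f = 0.03031, h_f = 72.8 m ≈ 71.9 m ✓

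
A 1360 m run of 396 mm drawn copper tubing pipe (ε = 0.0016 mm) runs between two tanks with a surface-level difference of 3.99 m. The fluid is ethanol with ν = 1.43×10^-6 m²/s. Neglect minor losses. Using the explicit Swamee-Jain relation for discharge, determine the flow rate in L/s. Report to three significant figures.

Q ≈ 157 L/s

Swamee-Jain (Type II): Q = -0.965·√(gD⁵h_f/L)·ln[ε/(3.7D) + √(3.17ν²L/(gD³h_f))]
√(gD⁵h_f/L) = √(9.81·0.396⁵·3.99/1360) = 0.01674
ε/(3.7D) = 1.09×10^-6; √(3.17ν²L/(gD³h_f)) = 6.02×10^-5
Q = -0.965·0.01674·ln(6.132×10^-5) = 0.1567 m³/s
Check: V = 1.27 m/s, Re = 3.52×10^5, f = 0.01400, h_f = 3.97 m ≈ 3.99 m ✓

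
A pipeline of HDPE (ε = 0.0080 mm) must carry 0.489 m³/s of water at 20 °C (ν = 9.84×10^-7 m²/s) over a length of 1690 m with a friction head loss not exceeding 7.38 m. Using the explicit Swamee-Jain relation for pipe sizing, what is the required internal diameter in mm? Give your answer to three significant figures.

D ≈ 561 mm

Swamee-Jain (Type III): D = 0.66·[ε^1.25·(LQ²/(gh_f))^4.75 + ν·Q^9.4·(L/(gh_f))^5.2]^0.04
LQ²/(gh_f) = 5.582; L/(gh_f) = 23.34
Term 1 = ε^1.25·(…)^4.75 = 0.00150; Term 2 = ν·Q^9.4·(…)^5.2 = 0.0154
D = 0.66·(0.00150 + 0.0154)^0.04 = 0.5606 m = 561 mm
Check: V = 1.98 m/s, Re = 1.13×10^6, f = 0.01175, h_f = 7.08 m ≈ 7.38 m ✓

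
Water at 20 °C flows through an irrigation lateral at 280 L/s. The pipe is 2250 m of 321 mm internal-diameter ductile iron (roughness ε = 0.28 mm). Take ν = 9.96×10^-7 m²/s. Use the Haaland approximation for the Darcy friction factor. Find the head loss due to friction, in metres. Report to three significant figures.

h_f ≈ 82.5 m

V = 4Q/(πD²) = 4·0.280/(π·0.321²) = 3.460 m/s
Re = VD/ν = 3.460·0.321/9.96×10^-7 = 1.12×10^6 → turbulent
ε/D = 0.28/321 = 8.72×10^-4
Haaland: f = 0.01930
h_f = f(L/D)V²/(2g) = 0.01930·(2250/0.321)·3.460²/(2·9.81) = 82.54 m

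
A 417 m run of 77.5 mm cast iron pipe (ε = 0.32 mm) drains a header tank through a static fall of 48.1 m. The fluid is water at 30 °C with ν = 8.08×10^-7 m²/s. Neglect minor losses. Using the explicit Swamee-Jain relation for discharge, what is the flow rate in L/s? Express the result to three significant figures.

Swamee-Jain (Type II): Q = -0.965·√(gD⁵h_f/L)·ln[ε/(3.7D) + √(3.17ν²L/(gD³h_f))]
√(gD⁵h_f/L) = √(9.81·0.0775⁵·48.1/417) = 0.001779
ε/(3.7D) = 0.00112; √(3.17ν²L/(gD³h_f)) = 6.27×10^-5
Q = -0.965·0.001779·ln(0.001179) = 0.01157 m³/s
Check: V = 2.45 m/s, Re = 2.35×10^5, f = 0.02930, h_f = 48.4 m ≈ 48.1 m ✓

Q ≈ 11.6 L/s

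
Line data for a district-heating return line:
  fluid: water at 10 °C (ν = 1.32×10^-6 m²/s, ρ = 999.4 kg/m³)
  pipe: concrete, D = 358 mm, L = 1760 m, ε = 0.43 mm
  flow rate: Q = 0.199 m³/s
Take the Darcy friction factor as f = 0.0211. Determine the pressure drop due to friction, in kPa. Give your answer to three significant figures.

Δp ≈ 203 kPa

V = 4Q/(πD²) = 4·0.199/(π·0.358²) = 1.977 m/s
h_f = f(L/D)V²/(2g) = 0.02110·(1760/0.358)·1.977²/(2·9.81) = 20.66 m
Δp = ρg·h_f = 999.4·9.81·20.66 = 202.6 kPa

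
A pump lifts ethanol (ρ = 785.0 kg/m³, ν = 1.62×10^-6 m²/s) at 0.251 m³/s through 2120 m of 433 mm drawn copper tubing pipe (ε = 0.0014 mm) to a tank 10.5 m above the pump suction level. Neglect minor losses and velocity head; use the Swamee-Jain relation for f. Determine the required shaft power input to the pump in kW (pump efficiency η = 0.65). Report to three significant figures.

V = 4Q/(πD²) = 1.705 m/s; Re = 4.56×10^5; ε/D = 3.23×10^-6; f = 0.01336
h_f = f(L/D)V²/2g = 9.687 m
Total head H = z + h_f = 10.5 + 9.687 = 20.19 m
P_hyd = ρgQH = 785.0·9.81·0.251·20.19 = 39.02 kW
P_shaft = P_hyd/η = 39.02/0.65 = 60.03 kW

P_shaft ≈ 60.0 kW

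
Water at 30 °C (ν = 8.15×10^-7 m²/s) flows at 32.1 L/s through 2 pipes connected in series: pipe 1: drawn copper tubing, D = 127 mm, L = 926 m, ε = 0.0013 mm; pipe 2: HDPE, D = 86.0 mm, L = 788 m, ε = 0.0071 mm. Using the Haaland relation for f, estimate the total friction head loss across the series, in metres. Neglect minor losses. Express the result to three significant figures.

Pipe 1: V = 2.534 m/s, Re = 3.95×10^5, ε/D = 1.02×10^-5, f = 0.01373, h_1 = f(L/D)V²/2g = 32.77 m
Pipe 2: V = 5.526 m/s, Re = 5.83×10^5, ε/D = 8.26×10^-5, f = 0.01381, h_2 = f(L/D)V²/2g = 196.9 m
Series → Q common, losses add: H = Σh = 229.7 m

H ≈ 230 m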